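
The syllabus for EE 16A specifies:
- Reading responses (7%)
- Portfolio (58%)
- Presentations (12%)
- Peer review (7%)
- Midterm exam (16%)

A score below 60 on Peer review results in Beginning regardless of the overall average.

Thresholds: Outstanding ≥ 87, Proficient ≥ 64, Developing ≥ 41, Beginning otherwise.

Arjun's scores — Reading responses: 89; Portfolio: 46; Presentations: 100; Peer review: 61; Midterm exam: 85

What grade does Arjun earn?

Peer review score 61 ≥ 60: minimum met.
Weighted total:
  Reading responses 89 × 0.07 = 6.23
  Portfolio 46 × 0.58 = 26.68
  Presentations 100 × 0.12 = 12
  Peer review 61 × 0.07 = 4.27
  Midterm exam 85 × 0.16 = 13.6
Sum = 62.78
62.78 is ≥ 41 and < 64 → Developing

Developing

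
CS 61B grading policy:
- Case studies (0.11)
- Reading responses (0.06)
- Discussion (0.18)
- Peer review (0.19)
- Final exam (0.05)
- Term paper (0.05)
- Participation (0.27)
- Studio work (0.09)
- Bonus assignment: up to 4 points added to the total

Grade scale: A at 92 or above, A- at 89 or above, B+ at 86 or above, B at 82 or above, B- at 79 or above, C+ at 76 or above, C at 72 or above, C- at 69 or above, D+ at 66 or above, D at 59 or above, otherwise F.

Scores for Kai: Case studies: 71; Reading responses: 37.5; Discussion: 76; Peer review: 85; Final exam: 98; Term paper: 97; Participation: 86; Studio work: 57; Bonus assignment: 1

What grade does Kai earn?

C+

Weighted total:
  Case studies 71 × 0.11 = 7.81
  Reading responses 37.5 × 0.06 = 2.25
  Discussion 76 × 0.18 = 13.68
  Peer review 85 × 0.19 = 16.15
  Final exam 98 × 0.05 = 4.9
  Term paper 97 × 0.05 = 4.85
  Participation 86 × 0.27 = 23.22
  Studio work 57 × 0.09 = 5.13
Sum = 77.99
Bonus assignment: 77.99 + 1 = 78.99
78.99 is ≥ 76 and < 79 → C+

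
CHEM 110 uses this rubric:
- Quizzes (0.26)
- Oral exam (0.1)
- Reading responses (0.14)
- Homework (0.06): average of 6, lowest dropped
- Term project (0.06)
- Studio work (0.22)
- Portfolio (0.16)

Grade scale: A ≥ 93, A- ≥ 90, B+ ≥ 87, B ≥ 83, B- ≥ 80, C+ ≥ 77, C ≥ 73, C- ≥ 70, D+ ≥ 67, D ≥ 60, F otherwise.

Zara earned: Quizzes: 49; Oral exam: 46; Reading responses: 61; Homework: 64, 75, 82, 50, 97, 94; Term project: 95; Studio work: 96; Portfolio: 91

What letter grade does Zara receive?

Homework: drop 50 → average of remaining 5 = 412/5 = 82.4
Weighted total:
  Quizzes 49 × 0.26 = 12.74
  Oral exam 46 × 0.1 = 4.6
  Reading responses 61 × 0.14 = 8.54
  Homework 82.4 × 0.06 = 4.944
  Term project 95 × 0.06 = 5.7
  Studio work 96 × 0.22 = 21.12
  Portfolio 91 × 0.16 = 14.56
Sum = 72.204
72.204 is ≥ 70 and < 73 → C-

C-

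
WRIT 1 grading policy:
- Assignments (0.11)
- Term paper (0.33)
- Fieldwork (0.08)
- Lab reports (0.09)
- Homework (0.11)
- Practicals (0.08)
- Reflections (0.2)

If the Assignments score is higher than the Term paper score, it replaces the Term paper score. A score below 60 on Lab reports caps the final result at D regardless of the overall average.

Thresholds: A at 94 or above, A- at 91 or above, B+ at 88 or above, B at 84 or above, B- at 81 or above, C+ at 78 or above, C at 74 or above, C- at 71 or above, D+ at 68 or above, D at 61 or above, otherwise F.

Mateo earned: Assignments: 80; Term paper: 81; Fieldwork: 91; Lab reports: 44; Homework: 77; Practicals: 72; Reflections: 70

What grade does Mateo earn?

Assignments (80) ≤ Term paper (81), so Term paper stays at 81.
Lab reports score 44 < 60: minimum not met.
Weighted total:
  Assignments 80 × 0.11 = 8.8
  Term paper 81 × 0.33 = 26.73
  Fieldwork 91 × 0.08 = 7.28
  Lab reports 44 × 0.09 = 3.96
  Homework 77 × 0.11 = 8.47
  Practicals 72 × 0.08 = 5.76
  Reflections 70 × 0.2 = 14
Sum = 75
75 would be C; cap at D applies → D.

D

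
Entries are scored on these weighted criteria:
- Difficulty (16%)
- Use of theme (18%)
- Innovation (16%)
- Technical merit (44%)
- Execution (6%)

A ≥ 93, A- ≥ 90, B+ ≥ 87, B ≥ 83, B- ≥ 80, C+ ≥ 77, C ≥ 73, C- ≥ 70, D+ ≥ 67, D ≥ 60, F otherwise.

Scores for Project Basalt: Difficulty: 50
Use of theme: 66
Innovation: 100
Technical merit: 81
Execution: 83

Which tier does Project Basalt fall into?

C

Weighted total:
  Difficulty 50 × 0.16 = 8
  Use of theme 66 × 0.18 = 11.88
  Innovation 100 × 0.16 = 16
  Technical merit 81 × 0.44 = 35.64
  Execution 83 × 0.06 = 4.98
Sum = 76.5
76.5 is ≥ 73 and < 77 → C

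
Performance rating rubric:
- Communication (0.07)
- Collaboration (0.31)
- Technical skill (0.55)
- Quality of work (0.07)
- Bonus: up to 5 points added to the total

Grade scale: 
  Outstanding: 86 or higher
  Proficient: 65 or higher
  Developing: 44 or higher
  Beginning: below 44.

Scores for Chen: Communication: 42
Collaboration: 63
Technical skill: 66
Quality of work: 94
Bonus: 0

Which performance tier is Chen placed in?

Weighted total:
  Communication 42 × 0.07 = 2.94
  Collaboration 63 × 0.31 = 19.53
  Technical skill 66 × 0.55 = 36.3
  Quality of work 94 × 0.07 = 6.58
Sum = 65.35
Bonus: 65.35 + 0 = 65.35
65.35 is ≥ 65 and < 86 → Proficient

Proficient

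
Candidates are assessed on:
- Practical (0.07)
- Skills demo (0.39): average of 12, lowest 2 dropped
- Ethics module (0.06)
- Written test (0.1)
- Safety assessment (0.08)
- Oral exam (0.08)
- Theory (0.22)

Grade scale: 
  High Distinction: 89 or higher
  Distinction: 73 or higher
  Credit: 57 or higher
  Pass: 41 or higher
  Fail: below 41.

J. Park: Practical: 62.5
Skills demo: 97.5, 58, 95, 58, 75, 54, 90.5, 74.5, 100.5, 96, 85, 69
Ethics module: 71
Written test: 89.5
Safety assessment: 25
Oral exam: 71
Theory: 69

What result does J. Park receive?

Distinction

Skills demo: drop 54, 58 → average of remaining 10 = 841/10 = 84.1
Weighted total:
  Practical 62.5 × 0.07 = 4.375
  Skills demo 84.1 × 0.39 = 32.799
  Ethics module 71 × 0.06 = 4.26
  Written test 89.5 × 0.1 = 8.95
  Safety assessment 25 × 0.08 = 2
  Oral exam 71 × 0.08 = 5.68
  Theory 69 × 0.22 = 15.18
Sum = 73.244
73.244 is ≥ 73 and < 89 → Distinction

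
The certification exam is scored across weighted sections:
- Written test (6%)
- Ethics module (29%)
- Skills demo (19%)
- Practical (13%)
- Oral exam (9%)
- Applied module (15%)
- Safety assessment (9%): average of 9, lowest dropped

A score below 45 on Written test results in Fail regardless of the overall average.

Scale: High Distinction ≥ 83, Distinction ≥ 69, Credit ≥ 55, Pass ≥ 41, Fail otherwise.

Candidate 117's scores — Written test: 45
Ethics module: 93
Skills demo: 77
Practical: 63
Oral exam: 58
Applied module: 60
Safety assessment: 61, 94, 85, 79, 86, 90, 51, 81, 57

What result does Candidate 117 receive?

Safety assessment: drop 51 → average of remaining 8 = 633/8 = 79.125
Written test score 45 ≥ 45: minimum met.
Weighted total:
  Written test 45 × 0.06 = 2.7
  Ethics module 93 × 0.29 = 26.97
  Skills demo 77 × 0.19 = 14.63
  Practical 63 × 0.13 = 8.19
  Oral exam 58 × 0.09 = 5.22
  Applied module 60 × 0.15 = 9
  Safety assessment 79.125 × 0.09 = 7.12125
Sum = 73.83125
73.83125 is ≥ 69 and < 83 → Distinction

Distinction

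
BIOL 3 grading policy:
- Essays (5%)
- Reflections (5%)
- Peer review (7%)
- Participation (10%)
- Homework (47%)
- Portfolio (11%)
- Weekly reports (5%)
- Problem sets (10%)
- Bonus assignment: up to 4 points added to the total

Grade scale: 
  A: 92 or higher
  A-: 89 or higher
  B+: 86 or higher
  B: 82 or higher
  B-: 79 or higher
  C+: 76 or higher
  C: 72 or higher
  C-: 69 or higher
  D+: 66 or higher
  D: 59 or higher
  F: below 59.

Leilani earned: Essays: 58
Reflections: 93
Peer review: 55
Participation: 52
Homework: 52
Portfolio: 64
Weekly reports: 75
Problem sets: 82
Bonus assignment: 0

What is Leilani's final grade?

D

Weighted total:
  Essays 58 × 0.05 = 2.9
  Reflections 93 × 0.05 = 4.65
  Peer review 55 × 0.07 = 3.85
  Participation 52 × 0.1 = 5.2
  Homework 52 × 0.47 = 24.44
  Portfolio 64 × 0.11 = 7.04
  Weekly reports 75 × 0.05 = 3.75
  Problem sets 82 × 0.1 = 8.2
Sum = 60.03
Bonus assignment: 60.03 + 0 = 60.03
60.03 is ≥ 59 and < 66 → D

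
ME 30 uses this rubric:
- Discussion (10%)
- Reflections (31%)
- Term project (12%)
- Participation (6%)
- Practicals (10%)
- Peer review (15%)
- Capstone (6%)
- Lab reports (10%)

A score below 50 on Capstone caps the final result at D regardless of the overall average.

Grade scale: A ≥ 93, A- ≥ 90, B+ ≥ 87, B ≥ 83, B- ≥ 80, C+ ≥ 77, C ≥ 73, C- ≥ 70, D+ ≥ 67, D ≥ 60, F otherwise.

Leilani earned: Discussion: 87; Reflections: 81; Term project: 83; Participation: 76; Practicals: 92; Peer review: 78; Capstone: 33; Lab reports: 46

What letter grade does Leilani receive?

Capstone score 33 < 50: minimum not met.
Weighted total:
  Discussion 87 × 0.1 = 8.7
  Reflections 81 × 0.31 = 25.11
  Term project 83 × 0.12 = 9.96
  Participation 76 × 0.06 = 4.56
  Practicals 92 × 0.1 = 9.2
  Peer review 78 × 0.15 = 11.7
  Capstone 33 × 0.06 = 1.98
  Lab reports 46 × 0.1 = 4.6
Sum = 75.81
75.81 would be C; cap at D applies → D.

D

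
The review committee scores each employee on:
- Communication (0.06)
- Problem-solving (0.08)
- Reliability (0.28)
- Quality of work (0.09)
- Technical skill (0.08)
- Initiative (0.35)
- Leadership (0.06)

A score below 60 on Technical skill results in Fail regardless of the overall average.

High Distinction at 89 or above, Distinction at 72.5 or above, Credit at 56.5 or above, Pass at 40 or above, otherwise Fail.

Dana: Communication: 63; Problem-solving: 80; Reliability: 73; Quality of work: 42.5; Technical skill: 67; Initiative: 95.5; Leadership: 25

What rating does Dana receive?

Technical skill score 67 ≥ 60: minimum met.
Weighted total:
  Communication 63 × 0.06 = 3.78
  Problem-solving 80 × 0.08 = 6.4
  Reliability 73 × 0.28 = 20.44
  Quality of work 42.5 × 0.09 = 3.825
  Technical skill 67 × 0.08 = 5.36
  Initiative 95.5 × 0.35 = 33.425
  Leadership 25 × 0.06 = 1.5
Sum = 74.73
74.73 is ≥ 72.5 and < 89 → Distinction

Distinction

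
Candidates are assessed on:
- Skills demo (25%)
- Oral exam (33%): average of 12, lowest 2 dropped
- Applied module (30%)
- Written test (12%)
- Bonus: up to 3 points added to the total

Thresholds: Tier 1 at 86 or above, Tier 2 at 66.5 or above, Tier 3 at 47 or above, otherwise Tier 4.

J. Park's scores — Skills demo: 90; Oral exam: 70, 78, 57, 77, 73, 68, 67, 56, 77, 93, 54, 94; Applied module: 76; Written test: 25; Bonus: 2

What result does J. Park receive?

Tier 2

Oral exam: drop 54, 56 → average of remaining 10 = 754/10 = 75.4
Weighted total:
  Skills demo 90 × 0.25 = 22.5
  Oral exam 75.4 × 0.33 = 24.882
  Applied module 76 × 0.3 = 22.8
  Written test 25 × 0.12 = 3
Sum = 73.182
Bonus: 73.182 + 2 = 75.182
75.182 is ≥ 66.5 and < 86 → Tier 2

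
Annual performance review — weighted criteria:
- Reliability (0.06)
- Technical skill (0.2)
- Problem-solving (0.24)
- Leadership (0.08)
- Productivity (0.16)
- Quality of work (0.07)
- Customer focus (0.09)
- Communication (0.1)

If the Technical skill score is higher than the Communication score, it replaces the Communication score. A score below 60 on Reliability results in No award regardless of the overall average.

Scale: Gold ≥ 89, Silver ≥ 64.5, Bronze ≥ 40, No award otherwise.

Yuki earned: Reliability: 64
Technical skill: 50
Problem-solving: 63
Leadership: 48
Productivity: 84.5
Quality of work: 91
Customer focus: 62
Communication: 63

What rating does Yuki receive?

Silver

Technical skill (50) ≤ Communication (63), so Communication stays at 63.
Reliability score 64 ≥ 60: minimum met.
Weighted total:
  Reliability 64 × 0.06 = 3.84
  Technical skill 50 × 0.2 = 10
  Problem-solving 63 × 0.24 = 15.12
  Leadership 48 × 0.08 = 3.84
  Productivity 84.5 × 0.16 = 13.52
  Quality of work 91 × 0.07 = 6.37
  Customer focus 62 × 0.09 = 5.58
  Communication 63 × 0.1 = 6.3
Sum = 64.57
64.57 is ≥ 64.5 and < 89 → Silver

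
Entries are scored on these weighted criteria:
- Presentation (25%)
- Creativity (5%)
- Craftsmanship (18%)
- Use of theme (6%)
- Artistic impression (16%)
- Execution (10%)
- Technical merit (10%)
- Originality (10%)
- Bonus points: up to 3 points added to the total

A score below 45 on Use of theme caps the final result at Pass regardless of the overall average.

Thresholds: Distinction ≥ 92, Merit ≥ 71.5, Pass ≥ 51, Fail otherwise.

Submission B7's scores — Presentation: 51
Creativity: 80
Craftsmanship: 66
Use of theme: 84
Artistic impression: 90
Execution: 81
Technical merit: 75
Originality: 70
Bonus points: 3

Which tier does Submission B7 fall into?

Merit

Use of theme score 84 ≥ 45: minimum met.
Weighted total:
  Presentation 51 × 0.25 = 12.75
  Creativity 80 × 0.05 = 4
  Craftsmanship 66 × 0.18 = 11.88
  Use of theme 84 × 0.06 = 5.04
  Artistic impression 90 × 0.16 = 14.4
  Execution 81 × 0.1 = 8.1
  Technical merit 75 × 0.1 = 7.5
  Originality 70 × 0.1 = 7
Sum = 70.67
Bonus points: 70.67 + 3 = 73.67
73.67 is ≥ 71.5 and < 92 → Merit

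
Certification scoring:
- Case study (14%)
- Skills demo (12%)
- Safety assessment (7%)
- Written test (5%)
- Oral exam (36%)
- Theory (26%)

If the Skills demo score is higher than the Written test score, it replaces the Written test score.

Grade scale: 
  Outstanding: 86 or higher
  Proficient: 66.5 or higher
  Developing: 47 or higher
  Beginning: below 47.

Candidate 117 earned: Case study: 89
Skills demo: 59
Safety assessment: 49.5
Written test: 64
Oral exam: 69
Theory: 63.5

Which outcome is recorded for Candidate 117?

Proficient

Skills demo (59) ≤ Written test (64), so Written test stays at 64.
Weighted total:
  Case study 89 × 0.14 = 12.46
  Skills demo 59 × 0.12 = 7.08
  Safety assessment 49.5 × 0.07 = 3.465
  Written test 64 × 0.05 = 3.2
  Oral exam 69 × 0.36 = 24.84
  Theory 63.5 × 0.26 = 16.51
Sum = 67.555
67.555 is ≥ 66.5 and < 86 → Proficient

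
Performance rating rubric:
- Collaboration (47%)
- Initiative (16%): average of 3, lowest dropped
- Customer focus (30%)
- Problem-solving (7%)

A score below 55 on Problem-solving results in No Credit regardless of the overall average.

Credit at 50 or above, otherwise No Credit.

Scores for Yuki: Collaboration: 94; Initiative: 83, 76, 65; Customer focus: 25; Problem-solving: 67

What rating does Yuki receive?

Initiative: drop 65 → average of remaining 2 = 159/2 = 79.5
Problem-solving score 67 ≥ 55: minimum met.
Weighted total:
  Collaboration 94 × 0.47 = 44.18
  Initiative 79.5 × 0.16 = 12.72
  Customer focus 25 × 0.3 = 7.5
  Problem-solving 67 × 0.07 = 4.69
Sum = 69.09
69.09 ≥ 50 → Credit

Credit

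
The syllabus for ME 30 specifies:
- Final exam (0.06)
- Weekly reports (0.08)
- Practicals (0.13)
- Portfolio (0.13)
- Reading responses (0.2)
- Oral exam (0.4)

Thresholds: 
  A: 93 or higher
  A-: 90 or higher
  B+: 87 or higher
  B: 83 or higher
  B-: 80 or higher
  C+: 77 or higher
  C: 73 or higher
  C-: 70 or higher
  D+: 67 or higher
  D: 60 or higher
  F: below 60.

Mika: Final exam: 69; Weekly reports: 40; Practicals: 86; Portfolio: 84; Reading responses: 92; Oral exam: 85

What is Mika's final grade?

Weighted total:
  Final exam 69 × 0.06 = 4.14
  Weekly reports 40 × 0.08 = 3.2
  Practicals 86 × 0.13 = 11.18
  Portfolio 84 × 0.13 = 10.92
  Reading responses 92 × 0.2 = 18.4
  Oral exam 85 × 0.4 = 34
Sum = 81.84
81.84 is ≥ 80 and < 83 → B-

B-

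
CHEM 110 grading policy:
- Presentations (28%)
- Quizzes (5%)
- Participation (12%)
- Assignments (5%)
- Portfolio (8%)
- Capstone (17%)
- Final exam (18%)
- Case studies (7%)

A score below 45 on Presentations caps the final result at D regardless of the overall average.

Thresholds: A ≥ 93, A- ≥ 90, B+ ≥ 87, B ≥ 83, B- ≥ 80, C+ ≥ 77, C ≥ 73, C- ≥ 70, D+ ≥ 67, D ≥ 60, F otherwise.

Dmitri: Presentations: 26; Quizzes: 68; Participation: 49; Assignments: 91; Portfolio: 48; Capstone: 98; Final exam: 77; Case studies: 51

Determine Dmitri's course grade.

F

Presentations score 26 < 45: minimum not met.
Weighted total:
  Presentations 26 × 0.28 = 7.28
  Quizzes 68 × 0.05 = 3.4
  Participation 49 × 0.12 = 5.88
  Assignments 91 × 0.05 = 4.55
  Portfolio 48 × 0.08 = 3.84
  Capstone 98 × 0.17 = 16.66
  Final exam 77 × 0.18 = 13.86
  Case studies 51 × 0.07 = 3.57
Sum = 59.04
59.04 would be F; cap at D applies → F.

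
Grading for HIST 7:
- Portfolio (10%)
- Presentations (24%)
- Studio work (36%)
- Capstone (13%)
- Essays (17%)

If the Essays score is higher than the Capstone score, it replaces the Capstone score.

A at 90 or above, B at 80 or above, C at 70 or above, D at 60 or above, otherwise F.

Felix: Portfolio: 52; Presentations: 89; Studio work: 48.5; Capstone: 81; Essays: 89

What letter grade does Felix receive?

Essays (89) > Capstone (81), so Capstone counts as 89.
Weighted total:
  Portfolio 52 × 0.1 = 5.2
  Presentations 89 × 0.24 = 21.36
  Studio work 48.5 × 0.36 = 17.46
  Capstone 89 × 0.13 = 11.57
  Essays 89 × 0.17 = 15.13
Sum = 70.72
70.72 is ≥ 70 and < 80 → C

C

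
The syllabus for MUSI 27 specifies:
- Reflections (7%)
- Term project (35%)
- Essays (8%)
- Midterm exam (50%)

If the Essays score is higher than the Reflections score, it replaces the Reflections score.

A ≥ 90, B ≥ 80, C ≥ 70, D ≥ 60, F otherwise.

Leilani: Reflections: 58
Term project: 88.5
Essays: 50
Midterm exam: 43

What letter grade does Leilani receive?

Essays (50) ≤ Reflections (58), so Reflections stays at 58.
Weighted total:
  Reflections 58 × 0.07 = 4.06
  Term project 88.5 × 0.35 = 30.975
  Essays 50 × 0.08 = 4
  Midterm exam 43 × 0.5 = 21.5
Sum = 60.535
60.535 is ≥ 60 and < 70 → D

D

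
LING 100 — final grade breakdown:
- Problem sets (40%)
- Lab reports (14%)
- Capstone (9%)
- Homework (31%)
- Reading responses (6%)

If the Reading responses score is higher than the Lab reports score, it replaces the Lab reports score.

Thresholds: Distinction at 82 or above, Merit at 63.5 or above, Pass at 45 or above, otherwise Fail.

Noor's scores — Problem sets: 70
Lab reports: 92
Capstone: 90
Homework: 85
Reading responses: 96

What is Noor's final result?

Merit

Reading responses (96) > Lab reports (92), so Lab reports counts as 96.
Weighted total:
  Problem sets 70 × 0.4 = 28
  Lab reports 96 × 0.14 = 13.44
  Capstone 90 × 0.09 = 8.1
  Homework 85 × 0.31 = 26.35
  Reading responses 96 × 0.06 = 5.76
Sum = 81.65
81.65 is ≥ 63.5 and < 82 → Merit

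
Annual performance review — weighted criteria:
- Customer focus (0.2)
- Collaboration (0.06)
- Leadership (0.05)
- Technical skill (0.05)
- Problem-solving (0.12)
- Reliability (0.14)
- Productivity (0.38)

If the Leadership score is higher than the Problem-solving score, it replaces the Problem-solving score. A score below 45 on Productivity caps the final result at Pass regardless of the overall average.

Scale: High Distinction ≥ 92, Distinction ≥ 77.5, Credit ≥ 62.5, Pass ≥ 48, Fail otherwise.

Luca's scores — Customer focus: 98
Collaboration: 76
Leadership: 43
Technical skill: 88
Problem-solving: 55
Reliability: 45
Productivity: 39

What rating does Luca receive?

Pass

Leadership (43) ≤ Problem-solving (55), so Problem-solving stays at 55.
Productivity score 39 < 45: minimum not met.
Weighted total:
  Customer focus 98 × 0.2 = 19.6
  Collaboration 76 × 0.06 = 4.56
  Leadership 43 × 0.05 = 2.15
  Technical skill 88 × 0.05 = 4.4
  Problem-solving 55 × 0.12 = 6.6
  Reliability 45 × 0.14 = 6.3
  Productivity 39 × 0.38 = 14.82
Sum = 58.43
58.43 would be Pass; cap at Pass applies → Pass.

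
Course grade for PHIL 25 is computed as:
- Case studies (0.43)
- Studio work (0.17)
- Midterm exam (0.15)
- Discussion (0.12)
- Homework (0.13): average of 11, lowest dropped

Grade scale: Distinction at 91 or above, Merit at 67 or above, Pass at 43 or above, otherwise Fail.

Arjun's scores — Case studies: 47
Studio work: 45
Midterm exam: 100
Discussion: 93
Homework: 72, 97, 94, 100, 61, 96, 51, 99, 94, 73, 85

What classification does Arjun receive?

Homework: drop 51 → average of remaining 10 = 871/10 = 87.1
Weighted total:
  Case studies 47 × 0.43 = 20.21
  Studio work 45 × 0.17 = 7.65
  Midterm exam 100 × 0.15 = 15
  Discussion 93 × 0.12 = 11.16
  Homework 87.1 × 0.13 = 11.323
Sum = 65.343
65.343 is ≥ 43 and < 67 → Pass

Pass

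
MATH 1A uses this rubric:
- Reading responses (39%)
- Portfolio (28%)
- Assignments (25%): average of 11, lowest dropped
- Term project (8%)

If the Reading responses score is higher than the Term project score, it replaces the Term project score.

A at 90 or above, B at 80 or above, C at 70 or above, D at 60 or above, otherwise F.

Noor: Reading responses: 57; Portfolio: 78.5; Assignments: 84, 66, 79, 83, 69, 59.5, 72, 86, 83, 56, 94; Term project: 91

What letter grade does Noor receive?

C

Assignments: drop 56 → average of remaining 10 = 775.5/10 = 77.55
Reading responses (57) ≤ Term project (91), so Term project stays at 91.
Weighted total:
  Reading responses 57 × 0.39 = 22.23
  Portfolio 78.5 × 0.28 = 21.98
  Assignments 77.55 × 0.25 = 19.3875
  Term project 91 × 0.08 = 7.28
Sum = 70.8775
70.8775 is ≥ 70 and < 80 → C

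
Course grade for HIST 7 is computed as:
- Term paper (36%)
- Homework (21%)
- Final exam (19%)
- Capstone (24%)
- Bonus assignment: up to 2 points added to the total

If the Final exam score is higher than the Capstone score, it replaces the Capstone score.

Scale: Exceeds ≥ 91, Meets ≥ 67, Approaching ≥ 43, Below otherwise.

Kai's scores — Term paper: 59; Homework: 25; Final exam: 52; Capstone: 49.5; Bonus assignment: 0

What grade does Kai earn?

Approaching

Final exam (52) > Capstone (49.5), so Capstone counts as 52.
Weighted total:
  Term paper 59 × 0.36 = 21.24
  Homework 25 × 0.21 = 5.25
  Final exam 52 × 0.19 = 9.88
  Capstone 52 × 0.24 = 12.48
Sum = 48.85
Bonus assignment: 48.85 + 0 = 48.85
48.85 is ≥ 43 and < 67 → Approaching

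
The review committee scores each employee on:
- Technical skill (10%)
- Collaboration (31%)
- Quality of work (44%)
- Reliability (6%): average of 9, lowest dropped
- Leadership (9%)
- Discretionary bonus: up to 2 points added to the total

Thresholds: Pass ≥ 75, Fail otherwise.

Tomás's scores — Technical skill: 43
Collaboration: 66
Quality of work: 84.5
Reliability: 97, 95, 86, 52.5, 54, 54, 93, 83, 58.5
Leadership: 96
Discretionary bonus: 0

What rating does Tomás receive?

Pass

Reliability: drop 52.5 → average of remaining 8 = 620.5/8 = 77.5625
Weighted total:
  Technical skill 43 × 0.1 = 4.3
  Collaboration 66 × 0.31 = 20.46
  Quality of work 84.5 × 0.44 = 37.18
  Reliability 77.5625 × 0.06 = 4.65375
  Leadership 96 × 0.09 = 8.64
Sum = 75.23375
Discretionary bonus: 75.23375 + 0 = 75.23375
75.23375 ≥ 75 → Pass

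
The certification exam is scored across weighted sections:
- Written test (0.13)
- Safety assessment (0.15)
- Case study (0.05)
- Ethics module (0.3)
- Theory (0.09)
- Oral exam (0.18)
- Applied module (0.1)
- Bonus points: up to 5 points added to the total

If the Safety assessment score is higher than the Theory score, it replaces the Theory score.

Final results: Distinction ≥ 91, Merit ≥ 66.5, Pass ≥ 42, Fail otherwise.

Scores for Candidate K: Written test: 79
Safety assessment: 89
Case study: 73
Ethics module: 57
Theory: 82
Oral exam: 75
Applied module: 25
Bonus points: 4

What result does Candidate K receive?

Merit

Safety assessment (89) > Theory (82), so Theory counts as 89.
Weighted total:
  Written test 79 × 0.13 = 10.27
  Safety assessment 89 × 0.15 = 13.35
  Case study 73 × 0.05 = 3.65
  Ethics module 57 × 0.3 = 17.1
  Theory 89 × 0.09 = 8.01
  Oral exam 75 × 0.18 = 13.5
  Applied module 25 × 0.1 = 2.5
Sum = 68.38
Bonus points: 68.38 + 4 = 72.38
72.38 is ≥ 66.5 and < 91 → Merit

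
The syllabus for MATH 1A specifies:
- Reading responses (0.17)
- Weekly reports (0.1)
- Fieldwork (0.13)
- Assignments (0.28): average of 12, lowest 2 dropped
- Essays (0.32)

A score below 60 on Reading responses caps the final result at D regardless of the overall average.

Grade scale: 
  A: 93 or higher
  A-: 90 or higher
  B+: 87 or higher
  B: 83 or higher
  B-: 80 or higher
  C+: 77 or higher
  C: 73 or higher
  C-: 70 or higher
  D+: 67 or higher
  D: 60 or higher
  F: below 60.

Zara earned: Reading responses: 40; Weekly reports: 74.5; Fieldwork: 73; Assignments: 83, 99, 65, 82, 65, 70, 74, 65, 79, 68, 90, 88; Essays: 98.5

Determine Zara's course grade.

Assignments: drop 65, 65 → average of remaining 10 = 798/10 = 79.8
Reading responses score 40 < 60: minimum not met.
Weighted total:
  Reading responses 40 × 0.17 = 6.8
  Weekly reports 74.5 × 0.1 = 7.45
  Fieldwork 73 × 0.13 = 9.49
  Assignments 79.8 × 0.28 = 22.344
  Essays 98.5 × 0.32 = 31.52
Sum = 77.604
77.604 would be C+; cap at D applies → D.

D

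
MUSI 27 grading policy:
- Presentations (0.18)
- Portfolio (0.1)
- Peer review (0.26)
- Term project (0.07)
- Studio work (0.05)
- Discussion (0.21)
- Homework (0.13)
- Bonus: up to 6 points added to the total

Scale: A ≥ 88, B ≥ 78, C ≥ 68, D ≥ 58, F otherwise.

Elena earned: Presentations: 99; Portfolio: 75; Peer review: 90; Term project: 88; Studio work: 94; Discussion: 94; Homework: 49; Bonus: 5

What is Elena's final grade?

A

Weighted total:
  Presentations 99 × 0.18 = 17.82
  Portfolio 75 × 0.1 = 7.5
  Peer review 90 × 0.26 = 23.4
  Term project 88 × 0.07 = 6.16
  Studio work 94 × 0.05 = 4.7
  Discussion 94 × 0.21 = 19.74
  Homework 49 × 0.13 = 6.37
Sum = 85.69
Bonus: 85.69 + 5 = 90.69
90.69 ≥ 88 → A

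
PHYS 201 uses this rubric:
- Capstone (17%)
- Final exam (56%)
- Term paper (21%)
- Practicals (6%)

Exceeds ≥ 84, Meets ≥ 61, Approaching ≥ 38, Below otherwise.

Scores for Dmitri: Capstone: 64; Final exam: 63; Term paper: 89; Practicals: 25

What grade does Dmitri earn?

Meets

Weighted total:
  Capstone 64 × 0.17 = 10.88
  Final exam 63 × 0.56 = 35.28
  Term paper 89 × 0.21 = 18.69
  Practicals 25 × 0.06 = 1.5
Sum = 66.35
66.35 is ≥ 61 and < 84 → Meets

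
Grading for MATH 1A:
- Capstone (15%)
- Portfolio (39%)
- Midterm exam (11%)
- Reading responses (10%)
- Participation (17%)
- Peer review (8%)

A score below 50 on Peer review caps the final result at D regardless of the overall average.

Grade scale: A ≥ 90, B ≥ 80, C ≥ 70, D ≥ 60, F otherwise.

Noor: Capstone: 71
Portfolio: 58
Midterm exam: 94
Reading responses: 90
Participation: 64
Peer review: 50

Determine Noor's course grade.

Peer review score 50 ≥ 50: minimum met.
Weighted total:
  Capstone 71 × 0.15 = 10.65
  Portfolio 58 × 0.39 = 22.62
  Midterm exam 94 × 0.11 = 10.34
  Reading responses 90 × 0.1 = 9
  Participation 64 × 0.17 = 10.88
  Peer review 50 × 0.08 = 4
Sum = 67.49
67.49 is ≥ 60 and < 70 → D

D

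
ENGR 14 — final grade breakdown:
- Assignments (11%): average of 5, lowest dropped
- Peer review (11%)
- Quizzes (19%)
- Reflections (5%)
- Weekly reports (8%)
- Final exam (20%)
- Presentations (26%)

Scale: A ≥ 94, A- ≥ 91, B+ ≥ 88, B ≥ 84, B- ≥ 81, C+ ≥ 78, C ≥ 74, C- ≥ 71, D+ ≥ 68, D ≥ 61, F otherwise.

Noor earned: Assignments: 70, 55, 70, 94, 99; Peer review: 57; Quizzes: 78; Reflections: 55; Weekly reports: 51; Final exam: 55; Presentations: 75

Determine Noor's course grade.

Assignments: drop 55 → average of remaining 4 = 333/4 = 83.25
Weighted total:
  Assignments 83.25 × 0.11 = 9.1575
  Peer review 57 × 0.11 = 6.27
  Quizzes 78 × 0.19 = 14.82
  Reflections 55 × 0.05 = 2.75
  Weekly reports 51 × 0.08 = 4.08
  Final exam 55 × 0.2 = 11
  Presentations 75 × 0.26 = 19.5
Sum = 67.5775
67.5775 is ≥ 61 and < 68 → D

D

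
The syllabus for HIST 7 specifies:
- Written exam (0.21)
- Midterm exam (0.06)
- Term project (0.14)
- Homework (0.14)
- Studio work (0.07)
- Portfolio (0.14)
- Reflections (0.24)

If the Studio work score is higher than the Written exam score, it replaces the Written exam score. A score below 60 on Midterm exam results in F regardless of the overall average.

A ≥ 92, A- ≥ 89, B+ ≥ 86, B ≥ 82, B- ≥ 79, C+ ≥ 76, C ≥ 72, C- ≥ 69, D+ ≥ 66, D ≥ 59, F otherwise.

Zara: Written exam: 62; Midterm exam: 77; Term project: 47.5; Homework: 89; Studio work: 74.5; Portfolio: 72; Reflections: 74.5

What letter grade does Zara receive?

C

Studio work (74.5) > Written exam (62), so Written exam counts as 74.5.
Midterm exam score 77 ≥ 60: minimum met.
Weighted total:
  Written exam 74.5 × 0.21 = 15.645
  Midterm exam 77 × 0.06 = 4.62
  Term project 47.5 × 0.14 = 6.65
  Homework 89 × 0.14 = 12.46
  Studio work 74.5 × 0.07 = 5.215
  Portfolio 72 × 0.14 = 10.08
  Reflections 74.5 × 0.24 = 17.88
Sum = 72.55
72.55 is ≥ 72 and < 76 → C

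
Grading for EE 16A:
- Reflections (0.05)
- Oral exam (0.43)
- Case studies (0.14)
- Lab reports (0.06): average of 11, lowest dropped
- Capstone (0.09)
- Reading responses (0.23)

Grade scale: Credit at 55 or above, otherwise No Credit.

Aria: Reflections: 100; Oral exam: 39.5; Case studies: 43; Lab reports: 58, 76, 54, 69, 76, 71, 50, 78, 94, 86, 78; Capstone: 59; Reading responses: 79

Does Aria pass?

Lab reports: drop 50 → average of remaining 10 = 740/10 = 74
Weighted total:
  Reflections 100 × 0.05 = 5
  Oral exam 39.5 × 0.43 = 16.985
  Case studies 43 × 0.14 = 6.02
  Lab reports 74 × 0.06 = 4.44
  Capstone 59 × 0.09 = 5.31
  Reading responses 79 × 0.23 = 18.17
Sum = 55.925
55.925 ≥ 55 → Credit

Credit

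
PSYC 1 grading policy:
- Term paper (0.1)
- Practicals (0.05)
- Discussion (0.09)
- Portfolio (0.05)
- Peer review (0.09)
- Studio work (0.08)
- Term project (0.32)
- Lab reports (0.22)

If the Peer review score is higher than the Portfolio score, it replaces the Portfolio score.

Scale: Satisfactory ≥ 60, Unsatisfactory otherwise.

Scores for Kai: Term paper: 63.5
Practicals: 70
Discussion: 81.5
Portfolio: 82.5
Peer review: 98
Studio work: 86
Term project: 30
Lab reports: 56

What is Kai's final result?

Unsatisfactory

Peer review (98) > Portfolio (82.5), so Portfolio counts as 98.
Weighted total:
  Term paper 63.5 × 0.1 = 6.35
  Practicals 70 × 0.05 = 3.5
  Discussion 81.5 × 0.09 = 7.335
  Portfolio 98 × 0.05 = 4.9
  Peer review 98 × 0.09 = 8.82
  Studio work 86 × 0.08 = 6.88
  Term project 30 × 0.32 = 9.6
  Lab reports 56 × 0.22 = 12.32
Sum = 59.705
59.705 < 60 → Unsatisfactory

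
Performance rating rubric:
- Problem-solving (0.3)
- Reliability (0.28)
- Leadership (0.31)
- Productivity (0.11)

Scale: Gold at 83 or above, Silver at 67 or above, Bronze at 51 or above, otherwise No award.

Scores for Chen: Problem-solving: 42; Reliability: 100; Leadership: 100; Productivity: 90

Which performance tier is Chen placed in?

Silver

Weighted total:
  Problem-solving 42 × 0.3 = 12.6
  Reliability 100 × 0.28 = 28
  Leadership 100 × 0.31 = 31
  Productivity 90 × 0.11 = 9.9
Sum = 81.5
81.5 is ≥ 67 and < 83 → Silver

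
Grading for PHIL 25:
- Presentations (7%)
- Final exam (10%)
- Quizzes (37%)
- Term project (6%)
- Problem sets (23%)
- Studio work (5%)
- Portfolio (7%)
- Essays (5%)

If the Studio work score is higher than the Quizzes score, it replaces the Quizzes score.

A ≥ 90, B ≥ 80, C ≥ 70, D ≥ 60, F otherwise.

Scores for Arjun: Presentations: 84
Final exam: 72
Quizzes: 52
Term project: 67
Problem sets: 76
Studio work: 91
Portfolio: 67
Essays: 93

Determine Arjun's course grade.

Studio work (91) > Quizzes (52), so Quizzes counts as 91.
Weighted total:
  Presentations 84 × 0.07 = 5.88
  Final exam 72 × 0.1 = 7.2
  Quizzes 91 × 0.37 = 33.67
  Term project 67 × 0.06 = 4.02
  Problem sets 76 × 0.23 = 17.48
  Studio work 91 × 0.05 = 4.55
  Portfolio 67 × 0.07 = 4.69
  Essays 93 × 0.05 = 4.65
Sum = 82.14
82.14 is ≥ 80 and < 90 → B

B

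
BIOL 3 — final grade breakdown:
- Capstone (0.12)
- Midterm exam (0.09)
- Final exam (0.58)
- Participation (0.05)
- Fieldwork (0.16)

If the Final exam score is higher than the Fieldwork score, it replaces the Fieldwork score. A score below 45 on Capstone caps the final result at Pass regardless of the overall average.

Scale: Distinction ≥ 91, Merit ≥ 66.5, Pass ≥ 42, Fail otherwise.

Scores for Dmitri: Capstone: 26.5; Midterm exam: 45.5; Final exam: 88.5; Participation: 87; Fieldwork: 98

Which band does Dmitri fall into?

Final exam (88.5) ≤ Fieldwork (98), so Fieldwork stays at 98.
Capstone score 26.5 < 45: minimum not met.
Weighted total:
  Capstone 26.5 × 0.12 = 3.18
  Midterm exam 45.5 × 0.09 = 4.095
  Final exam 88.5 × 0.58 = 51.33
  Participation 87 × 0.05 = 4.35
  Fieldwork 98 × 0.16 = 15.68
Sum = 78.635
78.635 would be Merit; cap at Pass applies → Pass.

Pass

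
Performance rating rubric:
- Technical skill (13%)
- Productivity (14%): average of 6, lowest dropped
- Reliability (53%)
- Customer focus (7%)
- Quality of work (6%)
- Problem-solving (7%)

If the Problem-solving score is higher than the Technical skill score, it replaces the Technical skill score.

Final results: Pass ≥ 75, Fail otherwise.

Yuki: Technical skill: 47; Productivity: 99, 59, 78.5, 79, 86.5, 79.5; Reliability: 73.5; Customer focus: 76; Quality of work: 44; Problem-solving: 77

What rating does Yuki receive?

Fail

Productivity: drop 59 → average of remaining 5 = 422.5/5 = 84.5
Problem-solving (77) > Technical skill (47), so Technical skill counts as 77.
Weighted total:
  Technical skill 77 × 0.13 = 10.01
  Productivity 84.5 × 0.14 = 11.83
  Reliability 73.5 × 0.53 = 38.955
  Customer focus 76 × 0.07 = 5.32
  Quality of work 44 × 0.06 = 2.64
  Problem-solving 77 × 0.07 = 5.39
Sum = 74.145
74.145 < 75 → Fail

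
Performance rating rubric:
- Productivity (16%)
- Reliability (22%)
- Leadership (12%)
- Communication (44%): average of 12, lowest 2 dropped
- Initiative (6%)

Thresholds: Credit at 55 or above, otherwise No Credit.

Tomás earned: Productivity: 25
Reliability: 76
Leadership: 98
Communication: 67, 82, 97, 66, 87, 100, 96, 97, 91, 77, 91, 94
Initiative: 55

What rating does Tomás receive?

Communication: drop 66, 67 → average of remaining 10 = 912/10 = 91.2
Weighted total:
  Productivity 25 × 0.16 = 4
  Reliability 76 × 0.22 = 16.72
  Leadership 98 × 0.12 = 11.76
  Communication 91.2 × 0.44 = 40.128
  Initiative 55 × 0.06 = 3.3
Sum = 75.908
75.908 ≥ 55 → Credit

Credit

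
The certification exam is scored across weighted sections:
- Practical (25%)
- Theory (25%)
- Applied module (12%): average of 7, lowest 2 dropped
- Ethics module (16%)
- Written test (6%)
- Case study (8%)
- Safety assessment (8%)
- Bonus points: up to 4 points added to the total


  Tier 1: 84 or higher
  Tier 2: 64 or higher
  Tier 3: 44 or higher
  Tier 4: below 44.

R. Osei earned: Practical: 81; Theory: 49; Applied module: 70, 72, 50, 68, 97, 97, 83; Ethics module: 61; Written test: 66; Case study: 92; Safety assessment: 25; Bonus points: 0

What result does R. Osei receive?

Tier 2

Applied module: drop 50, 68 → average of remaining 5 = 419/5 = 83.8
Weighted total:
  Practical 81 × 0.25 = 20.25
  Theory 49 × 0.25 = 12.25
  Applied module 83.8 × 0.12 = 10.056
  Ethics module 61 × 0.16 = 9.76
  Written test 66 × 0.06 = 3.96
  Case study 92 × 0.08 = 7.36
  Safety assessment 25 × 0.08 = 2
Sum = 65.636
Bonus points: 65.636 + 0 = 65.636
65.636 is ≥ 64 and < 84 → Tier 2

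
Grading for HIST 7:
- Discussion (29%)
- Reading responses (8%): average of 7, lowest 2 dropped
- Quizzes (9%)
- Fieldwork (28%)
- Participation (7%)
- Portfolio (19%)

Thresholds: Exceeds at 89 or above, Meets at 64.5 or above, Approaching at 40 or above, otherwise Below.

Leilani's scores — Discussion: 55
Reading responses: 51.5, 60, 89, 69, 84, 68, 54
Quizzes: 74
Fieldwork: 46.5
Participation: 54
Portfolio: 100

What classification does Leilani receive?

Reading responses: drop 51.5, 54 → average of remaining 5 = 370/5 = 74
Weighted total:
  Discussion 55 × 0.29 = 15.95
  Reading responses 74 × 0.08 = 5.92
  Quizzes 74 × 0.09 = 6.66
  Fieldwork 46.5 × 0.28 = 13.02
  Participation 54 × 0.07 = 3.78
  Portfolio 100 × 0.19 = 19
Sum = 64.33
64.33 is ≥ 40 and < 64.5 → Approaching

Approaching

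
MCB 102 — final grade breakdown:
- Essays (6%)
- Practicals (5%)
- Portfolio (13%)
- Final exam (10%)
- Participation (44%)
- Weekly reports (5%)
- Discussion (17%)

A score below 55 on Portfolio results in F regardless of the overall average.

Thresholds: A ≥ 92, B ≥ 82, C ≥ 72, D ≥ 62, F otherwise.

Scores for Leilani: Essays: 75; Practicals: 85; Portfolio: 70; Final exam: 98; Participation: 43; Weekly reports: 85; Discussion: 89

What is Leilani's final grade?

Portfolio score 70 ≥ 55: minimum met.
Weighted total:
  Essays 75 × 0.06 = 4.5
  Practicals 85 × 0.05 = 4.25
  Portfolio 70 × 0.13 = 9.1
  Final exam 98 × 0.1 = 9.8
  Participation 43 × 0.44 = 18.92
  Weekly reports 85 × 0.05 = 4.25
  Discussion 89 × 0.17 = 15.13
Sum = 65.95
65.95 is ≥ 62 and < 72 → D

D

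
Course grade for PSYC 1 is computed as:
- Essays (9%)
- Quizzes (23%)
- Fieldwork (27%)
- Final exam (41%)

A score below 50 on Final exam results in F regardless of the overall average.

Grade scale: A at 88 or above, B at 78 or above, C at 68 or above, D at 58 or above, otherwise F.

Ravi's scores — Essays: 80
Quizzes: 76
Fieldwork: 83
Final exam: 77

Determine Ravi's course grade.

B

Final exam score 77 ≥ 50: minimum met.
Weighted total:
  Essays 80 × 0.09 = 7.2
  Quizzes 76 × 0.23 = 17.48
  Fieldwork 83 × 0.27 = 22.41
  Final exam 77 × 0.41 = 31.57
Sum = 78.66
78.66 is ≥ 78 and < 88 → B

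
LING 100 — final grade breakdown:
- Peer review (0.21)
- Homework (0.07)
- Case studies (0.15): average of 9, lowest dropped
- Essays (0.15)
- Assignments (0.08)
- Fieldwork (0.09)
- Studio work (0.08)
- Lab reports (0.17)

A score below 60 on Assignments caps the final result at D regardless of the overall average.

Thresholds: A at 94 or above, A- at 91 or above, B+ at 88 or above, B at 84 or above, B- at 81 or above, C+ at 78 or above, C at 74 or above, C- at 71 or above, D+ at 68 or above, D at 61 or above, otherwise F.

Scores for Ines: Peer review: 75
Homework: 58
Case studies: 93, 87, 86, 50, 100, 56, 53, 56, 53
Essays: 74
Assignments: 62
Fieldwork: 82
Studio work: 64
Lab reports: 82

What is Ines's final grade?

C-

Case studies: drop 50 → average of remaining 8 = 584/8 = 73
Assignments score 62 ≥ 60: minimum met.
Weighted total:
  Peer review 75 × 0.21 = 15.75
  Homework 58 × 0.07 = 4.06
  Case studies 73 × 0.15 = 10.95
  Essays 74 × 0.15 = 11.1
  Assignments 62 × 0.08 = 4.96
  Fieldwork 82 × 0.09 = 7.38
  Studio work 64 × 0.08 = 5.12
  Lab reports 82 × 0.17 = 13.94
Sum = 73.26
73.26 is ≥ 71 and < 74 → C-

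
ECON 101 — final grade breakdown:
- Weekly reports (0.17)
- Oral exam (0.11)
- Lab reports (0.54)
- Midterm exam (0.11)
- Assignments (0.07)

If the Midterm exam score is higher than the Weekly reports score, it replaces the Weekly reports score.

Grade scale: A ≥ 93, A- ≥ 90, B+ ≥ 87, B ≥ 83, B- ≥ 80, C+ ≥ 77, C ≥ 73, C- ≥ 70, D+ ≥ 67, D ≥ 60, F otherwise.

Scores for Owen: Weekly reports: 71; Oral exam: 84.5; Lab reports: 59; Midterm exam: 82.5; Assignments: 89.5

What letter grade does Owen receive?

C-

Midterm exam (82.5) > Weekly reports (71), so Weekly reports counts as 82.5.
Weighted total:
  Weekly reports 82.5 × 0.17 = 14.025
  Oral exam 84.5 × 0.11 = 9.295
  Lab reports 59 × 0.54 = 31.86
  Midterm exam 82.5 × 0.11 = 9.075
  Assignments 89.5 × 0.07 = 6.265
Sum = 70.52
70.52 is ≥ 70 and < 73 → C-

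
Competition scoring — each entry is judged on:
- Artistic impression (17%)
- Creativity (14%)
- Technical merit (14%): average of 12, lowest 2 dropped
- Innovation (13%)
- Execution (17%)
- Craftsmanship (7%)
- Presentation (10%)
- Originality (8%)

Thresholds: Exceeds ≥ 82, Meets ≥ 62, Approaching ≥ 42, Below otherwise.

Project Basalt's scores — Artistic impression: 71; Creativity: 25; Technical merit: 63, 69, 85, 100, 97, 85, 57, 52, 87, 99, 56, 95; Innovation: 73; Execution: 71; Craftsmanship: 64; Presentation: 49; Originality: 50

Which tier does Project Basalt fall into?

Technical merit: drop 52, 56 → average of remaining 10 = 837/10 = 83.7
Weighted total:
  Artistic impression 71 × 0.17 = 12.07
  Creativity 25 × 0.14 = 3.5
  Technical merit 83.7 × 0.14 = 11.718
  Innovation 73 × 0.13 = 9.49
  Execution 71 × 0.17 = 12.07
  Craftsmanship 64 × 0.07 = 4.48
  Presentation 49 × 0.1 = 4.9
  Originality 50 × 0.08 = 4
Sum = 62.228
62.228 is ≥ 62 and < 82 → Meets

Meets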